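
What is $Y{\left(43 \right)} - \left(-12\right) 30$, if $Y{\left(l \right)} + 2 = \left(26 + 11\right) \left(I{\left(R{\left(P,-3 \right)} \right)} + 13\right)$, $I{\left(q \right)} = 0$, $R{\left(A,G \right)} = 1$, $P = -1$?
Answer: $839$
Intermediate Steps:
$Y{\left(l \right)} = 479$ ($Y{\left(l \right)} = -2 + \left(26 + 11\right) \left(0 + 13\right) = -2 + 37 \cdot 13 = -2 + 481 = 479$)
$Y{\left(43 \right)} - \left(-12\right) 30 = 479 - \left(-12\right) 30 = 479 - -360 = 479 + 360 = 839$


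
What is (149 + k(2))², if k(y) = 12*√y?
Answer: 22489 + 3576*√2 ≈ 27546.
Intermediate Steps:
(149 + k(2))² = (149 + 12*√2)²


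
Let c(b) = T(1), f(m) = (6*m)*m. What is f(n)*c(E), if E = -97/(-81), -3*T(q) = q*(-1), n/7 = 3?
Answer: 882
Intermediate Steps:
n = 21 (n = 7*3 = 21)
f(m) = 6*m²
T(q) = q/3 (T(q) = -q*(-1)/3 = -(-1)*q/3 = q/3)
E = 97/81 (E = -97*(-1/81) = 97/81 ≈ 1.1975)
c(b) = ⅓ (c(b) = (⅓)*1 = ⅓)
f(n)*c(E) = (6*21²)*(⅓) = (6*441)*(⅓) = 2646*(⅓) = 882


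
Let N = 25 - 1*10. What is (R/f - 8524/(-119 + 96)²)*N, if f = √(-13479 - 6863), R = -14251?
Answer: -127860/529 + 213765*I*√20342/20342 ≈ -241.7 + 1498.8*I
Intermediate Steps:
f = I*√20342 (f = √(-20342) = I*√20342 ≈ 142.63*I)
N = 15 (N = 25 - 10 = 15)
(R/f - 8524/(-119 + 96)²)*N = (-14251*(-I*√20342/20342) - 8524/(-119 + 96)²)*15 = (-(-14251)*I*√20342/20342 - 8524/((-23)²))*15 = (14251*I*√20342/20342 - 8524/529)*15 = (-8524/529 + 14251*I*√20342/20342)*15 = -127860/529 + 213765*I*√20342/20342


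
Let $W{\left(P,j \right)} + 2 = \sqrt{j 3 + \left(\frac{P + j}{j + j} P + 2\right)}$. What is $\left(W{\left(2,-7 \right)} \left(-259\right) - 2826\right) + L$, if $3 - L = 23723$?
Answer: $-26028 - 296 i \sqrt{14} \approx -26028.0 - 1107.5 i$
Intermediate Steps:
$L = -23720$ ($L = 3 - 23723 = -23720$)
$W{\left(P,j \right)} = -2 + \sqrt{2 + 3 j + \frac{P \left(P + j\right)}{2 j}}$ ($W{\left(P,j \right)} = -2 + \sqrt{j 3 + \left(\frac{P + j}{j + j} P + 2\right)} = -2 + \sqrt{3 j + \left(\frac{P + j}{2 j} P + 2\right)} = -2 + \sqrt{3 j + \left(\frac{P \left(P + j\right)}{2 j} + 2\right)} = -2 + \sqrt{3 j + \left(2 + \frac{P \left(P + j\right)}{2 j}\right)} = -2 + \sqrt{2 + 3 j + \frac{P \left(P + j\right)}{2 j}}$)
$\left(W{\left(2,-7 \right)} \left(-259\right) - 2826\right) + L = \left(\left(-2 + \frac{\sqrt{8 + 2 \cdot 2 + 12 \left(-7\right) + \frac{2 \cdot 2^{2}}{-7}}}{2}\right) \left(-259\right) - 2826\right) - 23720 = \left(\left(-2 + \frac{\sqrt{8 + 4 - 84 + 2 \cdot 4 \left(- \frac{1}{7}\right)}}{2}\right) \left(-259\right) - 2826\right) - 23720 = \left(\left(-2 + \frac{\sqrt{8 + 4 - 84 - \frac{8}{7}}}{2}\right) \left(-259\right) - 2826\right) - 23720 = \left(\left(-2 + \frac{\sqrt{- \frac{512}{7}}}{2}\right) \left(-259\right) - 2826\right) - 23720 = \left(\left(-2 + \frac{\frac{16}{7} i \sqrt{14}}{2}\right) \left(-259\right) - 2826\right) - 23720 = \left(\left(-2 + \frac{8 i \sqrt{14}}{7}\right) \left(-259\right) - 2826\right) - 23720 = \left(\left(518 - 296 i \sqrt{14}\right) - 2826\right) - 23720 = \left(-2308 - 296 i \sqrt{14}\right) - 23720 = -26028 - 296 i \sqrt{14}$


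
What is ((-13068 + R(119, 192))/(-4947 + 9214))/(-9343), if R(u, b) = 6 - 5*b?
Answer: 14022/39866581 ≈ 0.00035172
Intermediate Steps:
((-13068 + R(119, 192))/(-4947 + 9214))/(-9343) = ((-13068 + (6 - 5*192))/(-4947 + 9214))/(-9343) = ((-13068 + (6 - 960))/4267)*(-1/9343) = ((-13068 - 954)*(1/4267))*(-1/9343) = -14022*1/4267*(-1/9343) = -14022/4267*(-1/9343) = 14022/39866581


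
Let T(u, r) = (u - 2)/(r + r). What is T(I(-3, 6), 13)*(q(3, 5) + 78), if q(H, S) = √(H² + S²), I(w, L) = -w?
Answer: 3 + √34/26 ≈ 3.2243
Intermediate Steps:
T(u, r) = (-2 + u)/(2*r) (T(u, r) = (-2 + u)/((2*r)) = (-2 + u)*(1/(2*r)) = (-2 + u)/(2*r))
T(I(-3, 6), 13)*(q(3, 5) + 78) = ((½)*(-2 - 1*(-3))/13)*(√(3² + 5²) + 78) = ((½)*(1/13)*(-2 + 3))*(√(9 + 25) + 78) = ((½)*(1/13)*1)*(√34 + 78) = (78 + √34)/26 = 3 + √34/26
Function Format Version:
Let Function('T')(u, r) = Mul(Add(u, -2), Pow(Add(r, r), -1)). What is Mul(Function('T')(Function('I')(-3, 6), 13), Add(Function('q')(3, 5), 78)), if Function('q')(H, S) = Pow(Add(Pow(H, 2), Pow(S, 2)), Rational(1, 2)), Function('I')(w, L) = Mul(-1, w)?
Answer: Add(3, Mul(Rational(1, 26), Pow(34, Rational(1, 2)))) ≈ 3.2243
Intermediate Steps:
Function('T')(u, r) = Mul(Rational(1, 2), Pow(r, -1), Add(-2, u)) (Function('T')(u, r) = Mul(Add(-2, u), Pow(Mul(2, r), -1)) = Mul(Add(-2, u), Mul(Rational(1, 2), Pow(r, -1))) = Mul(Rational(1, 2), Pow(r, -1), Add(-2, u)))
Mul(Function('T')(Function('I')(-3, 6), 13), Add(Function('q')(3, 5), 78)) = Mul(Mul(Rational(1, 2), Pow(13, -1), Add(-2, Mul(-1, -3))), Add(Pow(Add(Pow(3, 2), Pow(5, 2)), Rational(1, 2)), 78)) = Mul(Mul(Rational(1, 2), Rational(1, 13), Add(-2, 3)), Add(Pow(Add(9, 25), Rational(1, 2)), 78)) = Mul(Mul(Rational(1, 2), Rational(1, 13), 1), Add(Pow(34, Rational(1, 2)), 78)) = Mul(Rational(1, 26), Add(78, Pow(34, Rational(1, 2)))) = Add(3, Mul(Rational(1, 26), Pow(34, Rational(1, 2))))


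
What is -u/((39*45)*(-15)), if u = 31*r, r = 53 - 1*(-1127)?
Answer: 7316/5265 ≈ 1.3896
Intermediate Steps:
r = 1180 (r = 53 + 1127 = 1180)
u = 36580 (u = 31*1180 = 36580)
-u/((39*45)*(-15)) = -36580/((39*45)*(-15)) = -36580/(1755*(-15)) = -36580/(-26325) = -36580*(-1)/26325 = -1*(-7316/5265) = 7316/5265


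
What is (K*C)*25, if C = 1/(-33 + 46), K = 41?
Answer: 1025/13 ≈ 78.846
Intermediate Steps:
C = 1/13 ≈ 0.076923
(K*C)*25 = (41*(1/13))*25 = (41/13)*25 = 1025/13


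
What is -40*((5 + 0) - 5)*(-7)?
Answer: 0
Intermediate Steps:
-40*((5 + 0) - 5)*(-7) = -40*(5 - 5)*(-7) = -40*0*(-7) = -10*0*(-7) = 0*(-7) = 0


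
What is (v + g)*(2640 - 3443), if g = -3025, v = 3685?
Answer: -529980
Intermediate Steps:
(v + g)*(2640 - 3443) = (3685 - 3025)*(2640 - 3443) = 660*(-803) = -529980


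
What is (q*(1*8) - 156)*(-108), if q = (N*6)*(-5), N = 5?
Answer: 146448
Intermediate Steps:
q = -150 (q = (5*6)*(-5) = 30*(-5) = -150)
(q*(1*8) - 156)*(-108) = (-150*8 - 156)*(-108) = (-1200 - 156)*(-108) = -1356*(-108) = 146448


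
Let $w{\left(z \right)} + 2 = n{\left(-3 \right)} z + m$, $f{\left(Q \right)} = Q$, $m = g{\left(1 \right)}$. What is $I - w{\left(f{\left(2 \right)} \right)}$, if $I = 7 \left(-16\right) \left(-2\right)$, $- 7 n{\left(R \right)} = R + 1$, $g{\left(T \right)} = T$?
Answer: $\frac{1571}{7} \approx 224.43$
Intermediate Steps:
$m = 1$
$n{\left(R \right)} = - \frac{1}{7} - \frac{R}{7}$ ($n{\left(R \right)} = - \frac{R + 1}{7} = - \frac{1 + R}{7} = - \frac{1}{7} - \frac{R}{7}$)
$I = 224$ ($I = \left(-112\right) \left(-2\right) = 224$)
$w{\left(z \right)} = -1 + \frac{2 z}{7}$ ($w{\left(z \right)} = -2 + \left(\left(- \frac{1}{7} - - \frac{3}{7}\right) z + 1\right) = -2 + \left(\left(- \frac{1}{7} + \frac{3}{7}\right) z + 1\right) = -2 + \left(\frac{2 z}{7} + 1\right) = -2 + \left(1 + \frac{2 z}{7}\right) = -1 + \frac{2 z}{7}$)
$I - w{\left(f{\left(2 \right)} \right)} = 224 - \left(-1 + \frac{2}{7} \cdot 2\right) = 224 - \left(-1 + \frac{4}{7}\right) = 224 - - \frac{3}{7} = 224 + \frac{3}{7} = \frac{1571}{7}$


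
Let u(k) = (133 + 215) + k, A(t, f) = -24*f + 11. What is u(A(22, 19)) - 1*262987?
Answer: -263084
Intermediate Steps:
A(t, f) = 11 - 24*f
u(k) = 348 + k
u(A(22, 19)) - 1*262987 = (348 + (11 - 24*19)) - 1*262987 = (348 + (11 - 456)) - 262987 = (348 - 445) - 262987 = -97 - 262987 = -263084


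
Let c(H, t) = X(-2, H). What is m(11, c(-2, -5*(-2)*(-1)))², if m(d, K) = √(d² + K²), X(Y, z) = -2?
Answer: 125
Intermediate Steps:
c(H, t) = -2
m(d, K) = √(K² + d²)
m(11, c(-2, -5*(-2)*(-1)))² = (√((-2)² + 11²))² = (√(4 + 121))² = (√125)² = (5*√5)² = 125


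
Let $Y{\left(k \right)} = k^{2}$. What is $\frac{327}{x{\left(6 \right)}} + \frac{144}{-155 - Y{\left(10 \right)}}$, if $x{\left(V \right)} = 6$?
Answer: $\frac{9169}{170} \approx 53.935$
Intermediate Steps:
$\frac{327}{x{\left(6 \right)}} + \frac{144}{-155 - Y{\left(10 \right)}} = \frac{327}{6} + \frac{144}{-155 - 10^{2}} = 327 \cdot \frac{1}{6} + \frac{144}{-155 - 100} = \frac{109}{2} + \frac{144}{-155 - 100} = \frac{109}{2} + \frac{144}{-255} = \frac{109}{2} + 144 \left(- \frac{1}{255}\right) = \frac{109}{2} - \frac{48}{85} = \frac{9169}{170}$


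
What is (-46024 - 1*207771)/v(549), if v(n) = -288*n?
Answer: 253795/158112 ≈ 1.6052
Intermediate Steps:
(-46024 - 1*207771)/v(549) = (-46024 - 1*207771)/((-288*549)) = (-46024 - 207771)/(-158112) = -253795*(-1/158112) = 253795/158112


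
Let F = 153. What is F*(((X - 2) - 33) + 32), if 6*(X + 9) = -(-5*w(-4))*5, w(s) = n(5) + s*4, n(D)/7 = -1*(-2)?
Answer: -3111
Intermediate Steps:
n(D) = 14 (n(D) = 7*(-1*(-2)) = 7*2 = 14)
w(s) = 14 + 4*s (w(s) = 14 + s*4 = 14 + 4*s)
X = -52/3 (X = -9 + (-(-5*(14 + 4*(-4)))*5)/6 = -9 + (-(-5*(14 - 16))*5)/6 = -9 + (-(-5*(-2))*5)/6 = -9 + (-10*5)/6 = -9 + (-1*50)/6 = -9 + (1/6)*(-50) = -9 - 25/3 = -52/3 ≈ -17.333)
F*(((X - 2) - 33) + 32) = 153*(((-52/3 - 2) - 33) + 32) = 153*((-58/3 - 33) + 32) = 153*(-157/3 + 32) = 153*(-61/3) = -3111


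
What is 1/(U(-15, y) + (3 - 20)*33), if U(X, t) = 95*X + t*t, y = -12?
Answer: -1/1842 ≈ -0.00054289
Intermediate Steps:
U(X, t) = t**2 + 95*X (U(X, t) = 95*X + t**2 = t**2 + 95*X)
1/(U(-15, y) + (3 - 20)*33) = 1/(((-12)**2 + 95*(-15)) + (3 - 20)*33) = 1/((144 - 1425) - 17*33) = 1/(-1281 - 561) = 1/(-1842) = -1/1842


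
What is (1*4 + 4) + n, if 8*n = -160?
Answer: -12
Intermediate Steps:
n = -20 (n = (1/8)*(-160) = -20)
(1*4 + 4) + n = (1*4 + 4) - 20 = (4 + 4) - 20 = 8 - 20 = -12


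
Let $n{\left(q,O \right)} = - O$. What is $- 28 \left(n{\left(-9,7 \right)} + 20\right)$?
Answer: $-364$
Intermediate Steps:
$- 28 \left(n{\left(-9,7 \right)} + 20\right) = - 28 \left(\left(-1\right) 7 + 20\right) = - 28 \left(-7 + 20\right) = \left(-28\right) 13 = -364$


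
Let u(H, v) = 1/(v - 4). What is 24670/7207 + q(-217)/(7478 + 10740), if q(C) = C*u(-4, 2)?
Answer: 900440039/262594252 ≈ 3.4290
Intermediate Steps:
u(H, v) = 1/(-4 + v)
q(C) = -C/2 (q(C) = C/(-4 + 2) = C/(-2) = C*(-½) = -C/2)
24670/7207 + q(-217)/(7478 + 10740) = 24670/7207 + (-½*(-217))/(7478 + 10740) = 24670*(1/7207) + (217/2)/18218 = 24670/7207 + (217/2)*(1/18218) = 24670/7207 + 217/36436 = 900440039/262594252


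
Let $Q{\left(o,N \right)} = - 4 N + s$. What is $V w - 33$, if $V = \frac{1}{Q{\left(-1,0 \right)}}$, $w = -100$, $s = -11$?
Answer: $- \frac{263}{11} \approx -23.909$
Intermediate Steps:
$Q{\left(o,N \right)} = -11 - 4 N$ ($Q{\left(o,N \right)} = - 4 N - 11 = -11 - 4 N$)
$V = - \frac{1}{11}$ ($V = \frac{1}{-11 - 0} = \frac{1}{-11 + 0} = \frac{1}{-11} = - \frac{1}{11} \approx -0.090909$)
$V w - 33 = \left(- \frac{1}{11}\right) \left(-100\right) - 33 = \frac{100}{11} - 33 = - \frac{263}{11}$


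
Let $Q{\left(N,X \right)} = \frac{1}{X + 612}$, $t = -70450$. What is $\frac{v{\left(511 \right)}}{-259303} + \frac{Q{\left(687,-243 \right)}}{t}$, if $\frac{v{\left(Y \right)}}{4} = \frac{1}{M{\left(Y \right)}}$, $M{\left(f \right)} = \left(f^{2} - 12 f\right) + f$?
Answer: $- \frac{663559007}{17222881339298250} \approx -3.8528 \cdot 10^{-8}$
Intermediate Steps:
$M{\left(f \right)} = f^{2} - 11 f$
$Q{\left(N,X \right)} = \frac{1}{612 + X}$
$v{\left(Y \right)} = \frac{4}{Y \left(-11 + Y\right)}$
$\frac{v{\left(511 \right)}}{-259303} + \frac{Q{\left(687,-243 \right)}}{t} = \frac{4 \cdot \frac{1}{511} \frac{1}{-11 + 511}}{-259303} + \frac{1}{\left(612 - 243\right) \left(-70450\right)} = 4 \cdot \frac{1}{511} \cdot \frac{1}{500} \left(- \frac{1}{259303}\right) + \frac{1}{369} \left(- \frac{1}{70450}\right) = \frac{1}{63875} \left(- \frac{1}{259303}\right) - \frac{1}{25996050} = - \frac{1}{16562979125} - \frac{1}{25996050} = - \frac{663559007}{17222881339298250}$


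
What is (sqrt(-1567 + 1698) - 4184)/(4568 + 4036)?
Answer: -1046/2151 + sqrt(131)/8604 ≈ -0.48496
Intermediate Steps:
(sqrt(-1567 + 1698) - 4184)/(4568 + 4036) = (sqrt(131) - 4184)/8604 = (-4184 + sqrt(131))*(1/8604) = -1046/2151 + sqrt(131)/8604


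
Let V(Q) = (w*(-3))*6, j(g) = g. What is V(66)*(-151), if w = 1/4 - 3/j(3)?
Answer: -4077/2 ≈ -2038.5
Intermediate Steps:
w = -3/4 (w = 1/4 - 3/3 = 1*(1/4) - 3*1/3 = 1/4 - 1 = -3/4 ≈ -0.75000)
V(Q) = 27/2 (V(Q) = -3/4*(-3)*6 = (9/4)*6 = 27/2)
V(66)*(-151) = (27/2)*(-151) = -4077/2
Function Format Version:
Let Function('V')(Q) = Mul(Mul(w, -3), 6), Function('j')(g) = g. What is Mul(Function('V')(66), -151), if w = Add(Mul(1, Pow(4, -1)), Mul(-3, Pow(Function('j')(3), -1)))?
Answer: Rational(-4077, 2) ≈ -2038.5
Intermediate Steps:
w = Rational(-3, 4) (w = Add(Mul(1, Pow(4, -1)), Mul(-3, Pow(3, -1))) = Add(Mul(1, Rational(1, 4)), Mul(-3, Rational(1, 3))) = Add(Rational(1, 4), -1) = Rational(-3, 4) ≈ -0.75000)
Function('V')(Q) = Rational(27, 2) (Function('V')(Q) = Mul(Mul(Rational(-3, 4), -3), 6) = Mul(Rational(9, 4), 6) = Rational(27, 2))
Mul(Function('V')(66), -151) = Mul(Rational(27, 2), -151) = Rational(-4077, 2)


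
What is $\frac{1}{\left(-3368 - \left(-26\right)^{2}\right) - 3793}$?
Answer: $- \frac{1}{7837} \approx -0.0001276$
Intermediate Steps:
$\frac{1}{\left(-3368 - \left(-26\right)^{2}\right) - 3793} = \frac{1}{\left(-3368 - 676\right) - 3793} = \frac{1}{-4044 - 3793} = \frac{1}{-7837} = - \frac{1}{7837}$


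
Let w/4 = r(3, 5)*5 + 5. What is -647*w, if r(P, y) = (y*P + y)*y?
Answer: -1306940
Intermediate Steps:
r(P, y) = y*(y + P*y) (r(P, y) = (P*y + y)*y = (y + P*y)*y = y*(y + P*y))
w = 2020 (w = 4*((5²*(1 + 3))*5 + 5) = 4*((25*4)*5 + 5) = 4*(100*5 + 5) = 4*(500 + 5) = 4*505 = 2020)
-647*w = -647*2020 = -1306940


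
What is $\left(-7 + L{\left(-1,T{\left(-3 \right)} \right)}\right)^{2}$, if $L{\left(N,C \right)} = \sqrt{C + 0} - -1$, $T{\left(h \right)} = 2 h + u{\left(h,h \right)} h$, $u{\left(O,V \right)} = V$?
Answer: $\left(6 - \sqrt{3}\right)^{2} \approx 18.215$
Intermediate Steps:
$T{\left(h \right)} = h^{2} + 2 h$ ($T{\left(h \right)} = 2 h + h h = 2 h + h^{2} = h^{2} + 2 h$)
$L{\left(N,C \right)} = 1 + \sqrt{C}$ ($L{\left(N,C \right)} = \sqrt{C} + 1 = 1 + \sqrt{C}$)
$\left(-7 + L{\left(-1,T{\left(-3 \right)} \right)}\right)^{2} = \left(-7 + \left(1 + \sqrt{- 3 \left(2 - 3\right)}\right)\right)^{2} = \left(-7 + \left(1 + \sqrt{\left(-3\right) \left(-1\right)}\right)\right)^{2} = \left(-7 + \left(1 + \sqrt{3}\right)\right)^{2} = \left(-6 + \sqrt{3}\right)^{2}$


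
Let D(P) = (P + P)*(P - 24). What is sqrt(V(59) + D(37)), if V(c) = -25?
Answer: sqrt(937) ≈ 30.610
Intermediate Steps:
D(P) = 2*P*(-24 + P) (D(P) = (2*P)*(-24 + P) = 2*P*(-24 + P))
sqrt(V(59) + D(37)) = sqrt(-25 + 2*37*(-24 + 37)) = sqrt(-25 + 2*37*13) = sqrt(-25 + 962) = sqrt(937)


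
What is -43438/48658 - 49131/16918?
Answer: -1562750141/411598022 ≈ -3.7968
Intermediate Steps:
-43438/48658 - 49131/16918 = -43438*1/48658 - 49131*1/16918 = -21719/24329 - 49131/16918 = -1562750141/411598022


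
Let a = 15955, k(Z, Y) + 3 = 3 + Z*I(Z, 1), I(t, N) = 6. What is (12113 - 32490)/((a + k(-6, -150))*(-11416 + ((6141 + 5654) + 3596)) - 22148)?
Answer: -20377/63255877 ≈ -0.00032214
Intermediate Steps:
k(Z, Y) = 6*Z (k(Z, Y) = -3 + (3 + Z*6) = -3 + (3 + 6*Z) = 6*Z)
(12113 - 32490)/((a + k(-6, -150))*(-11416 + ((6141 + 5654) + 3596)) - 22148) = (12113 - 32490)/((15955 + 6*(-6))*(-11416 + ((6141 + 5654) + 3596)) - 22148) = -20377/((15955 - 36)*(-11416 + (11795 + 3596)) - 22148) = -20377/(15919*(-11416 + 15391) - 22148) = -20377/(15919*3975 - 22148) = -20377/(63278025 - 22148) = -20377/63255877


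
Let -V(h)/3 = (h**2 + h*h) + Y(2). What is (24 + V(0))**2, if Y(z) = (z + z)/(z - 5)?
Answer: 784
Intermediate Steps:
Y(z) = 2*z/(-5 + z) (Y(z) = (2*z)/(-5 + z) = 2*z/(-5 + z))
V(h) = 4 - 6*h**2 (V(h) = -3*((h**2 + h*h) + 2*2/(-5 + 2)) = -3*((h**2 + h**2) + 2*2/(-3)) = -3*(2*h**2 + 2*2*(-1/3)) = -3*(2*h**2 - 4/3) = -3*(-4/3 + 2*h**2) = 4 - 6*h**2)
(24 + V(0))**2 = (24 + (4 - 6*0**2))**2 = (24 + (4 - 6*0))**2 = (24 + (4 + 0))**2 = (24 + 4)**2 = 28**2 = 784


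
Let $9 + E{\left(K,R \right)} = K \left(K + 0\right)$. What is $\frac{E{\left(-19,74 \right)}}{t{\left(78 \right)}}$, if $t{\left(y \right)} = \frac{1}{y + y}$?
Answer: $54912$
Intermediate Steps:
$t{\left(y \right)} = \frac{1}{2 y}$
$E{\left(K,R \right)} = -9 + K^{2}$ ($E{\left(K,R \right)} = -9 + K \left(K + 0\right) = -9 + K K = -9 + K^{2}$)
$\frac{E{\left(-19,74 \right)}}{t{\left(78 \right)}} = \frac{-9 + \left(-19\right)^{2}}{\frac{1}{2} \cdot \frac{1}{78}} = \frac{-9 + 361}{\frac{1}{2} \cdot \frac{1}{78}} = 352 \frac{1}{\frac{1}{156}} = 352 \cdot 156 = 54912$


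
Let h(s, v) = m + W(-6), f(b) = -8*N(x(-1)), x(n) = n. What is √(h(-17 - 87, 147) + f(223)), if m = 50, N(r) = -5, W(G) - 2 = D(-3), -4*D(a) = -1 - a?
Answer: √366/2 ≈ 9.5656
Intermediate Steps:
D(a) = ¼ + a/4 (D(a) = -(-1 - a)/4 = ¼ + a/4)
W(G) = 3/2 (W(G) = 2 + (¼ + (¼)*(-3)) = 2 + (¼ - ¾) = 2 - ½ = 3/2)
f(b) = 40 (f(b) = -8*(-5) = 40)
h(s, v) = 103/2 (h(s, v) = 50 + 3/2 = 103/2)
√(h(-17 - 87, 147) + f(223)) = √(103/2 + 40) = √(183/2) = √366/2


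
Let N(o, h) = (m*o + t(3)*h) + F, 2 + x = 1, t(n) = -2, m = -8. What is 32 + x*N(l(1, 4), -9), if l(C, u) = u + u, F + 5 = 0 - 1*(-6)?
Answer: 77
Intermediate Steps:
F = 1 (F = -5 + (0 - 1*(-6)) = -5 + (0 + 6) = -5 + 6 = 1)
x = -1 (x = -2 + 1 = -1)
l(C, u) = 2*u
N(o, h) = 1 - 8*o - 2*h (N(o, h) = (-8*o - 2*h) + 1 = 1 - 8*o - 2*h)
32 + x*N(l(1, 4), -9) = 32 - (1 - 16*4 - 2*(-9)) = 32 - (1 - 8*8 + 18) = 32 - (1 - 64 + 18) = 32 - 1*(-45) = 32 + 45 = 77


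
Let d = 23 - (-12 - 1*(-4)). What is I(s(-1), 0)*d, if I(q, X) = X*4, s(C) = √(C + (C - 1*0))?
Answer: 0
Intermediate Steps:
s(C) = √2*√C (s(C) = √(C + (C + 0)) = √(C + C) = √(2*C) = √2*√C)
d = 31 (d = 23 - (-12 + 4) = 23 - 1*(-8) = 23 + 8 = 31)
I(q, X) = 4*X
I(s(-1), 0)*d = (4*0)*31 = 0*31 = 0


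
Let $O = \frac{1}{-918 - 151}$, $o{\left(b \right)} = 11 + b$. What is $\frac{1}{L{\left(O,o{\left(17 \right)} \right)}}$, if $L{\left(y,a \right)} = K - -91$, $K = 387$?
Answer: $\frac{1}{478} \approx 0.002092$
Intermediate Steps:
$O = - \frac{1}{1069}$ ($O = \frac{1}{-1069} = - \frac{1}{1069} \approx -0.00093545$)
$L{\left(y,a \right)} = 478$ ($L{\left(y,a \right)} = 387 - -91 = 387 + 91 = 478$)
$\frac{1}{L{\left(O,o{\left(17 \right)} \right)}} = \frac{1}{478}$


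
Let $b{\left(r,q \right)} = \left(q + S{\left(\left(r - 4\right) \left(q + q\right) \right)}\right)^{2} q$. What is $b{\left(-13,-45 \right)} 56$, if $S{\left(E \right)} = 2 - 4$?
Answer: $-5566680$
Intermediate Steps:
$S{\left(E \right)} = -2$ ($S{\left(E \right)} = 2 - 4 = -2$)
$b{\left(r,q \right)} = q \left(-2 + q\right)^{2}$ ($b{\left(r,q \right)} = \left(q - 2\right)^{2} q = \left(-2 + q\right)^{2} q = q \left(-2 + q\right)^{2}$)
$b{\left(-13,-45 \right)} 56 = - 45 \left(-2 - 45\right)^{2} \cdot 56 = - 45 \left(-47\right)^{2} \cdot 56 = \left(-45\right) 2209 \cdot 56 = \left(-99405\right) 56 = -5566680$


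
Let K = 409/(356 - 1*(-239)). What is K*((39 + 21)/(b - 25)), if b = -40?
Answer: -4908/7735 ≈ -0.63452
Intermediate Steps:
K = 409/595 (K = 409/(356 + 239) = 409/595 ≈ 0.68740)
K*((39 + 21)/(b - 25)) = 409*((39 + 21)/(-40 - 25))/595 = 409*(60/(-65))/595 = 409*(60*(-1/65))/595 = (409/595)*(-12/13) = -4908/7735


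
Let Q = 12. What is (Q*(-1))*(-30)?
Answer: 360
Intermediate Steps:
(Q*(-1))*(-30) = (12*(-1))*(-30) = -12*(-30) = 360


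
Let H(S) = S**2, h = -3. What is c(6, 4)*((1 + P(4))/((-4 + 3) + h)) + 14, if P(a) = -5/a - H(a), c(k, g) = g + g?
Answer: 93/2 ≈ 46.500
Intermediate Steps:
c(k, g) = 2*g
P(a) = -a**2 - 5/a (P(a) = -5/a - a**2 = -a**2 - 5/a)
c(6, 4)*((1 + P(4))/((-4 + 3) + h)) + 14 = (2*4)*((1 + (-5 - 1*4**3)/4)/((-4 + 3) - 3)) + 14 = 8*((1 + (-5 - 1*64)/4)/(-1 - 3)) + 14 = 8*((1 + (-5 - 64)/4)/(-4)) + 14 = 8*((1 + (1/4)*(-69))*(-1/4)) + 14 = 8*((1 - 69/4)*(-1/4)) + 14 = 8*(-65/4*(-1/4)) + 14 = 8*(65/16) + 14 = 65/2 + 14 = 93/2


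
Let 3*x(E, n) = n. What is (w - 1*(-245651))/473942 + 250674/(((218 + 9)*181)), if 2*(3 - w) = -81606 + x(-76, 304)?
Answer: 391717541777/58418564862 ≈ 6.7054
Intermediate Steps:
x(E, n) = n/3
w = 122266/3 (w = 3 - (-81606 + (⅓)*304)/2 = 3 - (-81606 + 304/3)/2 = 3 - ½*(-244514/3) = 3 + 122257/3 = 122266/3 ≈ 40755.)
(w - 1*(-245651))/473942 + 250674/(((218 + 9)*181)) = (122266/3 - 1*(-245651))/473942 + 250674/(((218 + 9)*181)) = (122266/3 + 245651)*(1/473942) + 250674/((227*181)) = (859219/3)*(1/473942) + 250674/41087 = 859219/1421826 + 250674*(1/41087) = 859219/1421826 + 250674/41087 = 391717541777/58418564862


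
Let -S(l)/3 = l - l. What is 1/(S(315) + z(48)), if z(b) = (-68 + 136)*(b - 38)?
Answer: 1/680 ≈ 0.0014706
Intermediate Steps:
S(l) = 0 (S(l) = -3*(l - l) = -3*0 = 0)
z(b) = -2584 + 68*b (z(b) = 68*(-38 + b) = -2584 + 68*b)
1/(S(315) + z(48)) = 1/(0 + (-2584 + 68*48)) = 1/(0 + (-2584 + 3264)) = 1/(0 + 680) = 1/680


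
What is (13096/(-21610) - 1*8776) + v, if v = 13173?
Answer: 47503037/10805 ≈ 4396.4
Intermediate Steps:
(13096/(-21610) - 1*8776) + v = (13096/(-21610) - 1*8776) + 13173 = (13096*(-1/21610) - 8776) + 13173 = (-6548/10805 - 8776) + 13173 = -94831228/10805 + 13173 = 47503037/10805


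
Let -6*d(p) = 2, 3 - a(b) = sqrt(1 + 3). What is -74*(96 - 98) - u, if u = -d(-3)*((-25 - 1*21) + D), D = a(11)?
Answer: 163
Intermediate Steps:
a(b) = 1 (a(b) = 3 - sqrt(1 + 3) = 3 - sqrt(4) = 3 - 1*2 = 3 - 2 = 1)
d(p) = -1/3 (d(p) = -1/6*2 = -1/3)
D = 1
u = -15 (u = -(-1)*((-25 - 1*21) + 1)/3 = -(-1)*((-25 - 21) + 1)/3 = -(-1)*(-46 + 1)/3 = -(-1)*(-45)/3 = -1*15 = -15)
-74*(96 - 98) - u = -74*(96 - 98) - 1*(-15) = -74*(-2) + 15 = 148 + 15 = 163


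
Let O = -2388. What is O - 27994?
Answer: -30382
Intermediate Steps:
O - 27994 = -2388 - 27994 = -30382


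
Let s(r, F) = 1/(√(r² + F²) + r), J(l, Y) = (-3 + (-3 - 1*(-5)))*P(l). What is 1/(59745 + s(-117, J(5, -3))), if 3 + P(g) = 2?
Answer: 29931/1791722677 - 37*√10/3583445354 ≈ 1.6673e-5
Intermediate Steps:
P(g) = -1 (P(g) = -3 + 2 = -1)
J(l, Y) = 1 (J(l, Y) = (-3 + (-3 - 1*(-5)))*(-1) = (-3 + (-3 + 5))*(-1) = (-3 + 2)*(-1) = -1*(-1) = 1)
s(r, F) = 1/(r + √(F² + r²)) (s(r, F) = 1/(√(F² + r²) + r) = 1/(r + √(F² + r²)))
1/(59745 + s(-117, J(5, -3))) = 1/(59745 + 1/(-117 + √(1² + (-117)²))) = 1/(59745 + 1/(-117 + √(1 + 13689))) = 1/(59745 + 1/(-117 + √13690)) = 1/(59745 + 1/(-117 + 37*√10))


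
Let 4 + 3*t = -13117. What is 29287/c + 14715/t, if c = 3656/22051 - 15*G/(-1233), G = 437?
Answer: 3480473561655252/651904433171 ≈ 5338.9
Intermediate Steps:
t = -13121/3 (t = -4/3 + (⅓)*(-13117) = -4/3 - 13117/3 = -13121/3 ≈ -4373.7)
c = 49684051/9062961 (c = 3656/22051 - 15*437/(-1233) = 3656*(1/22051) - 6555*(-1/1233) = 3656/22051 + 2185/411 = 49684051/9062961 ≈ 5.4821)
29287/c + 14715/t = 29287/(49684051/9062961) + 14715/(-13121/3) = 29287*(9062961/49684051) + 14715*(-3/13121) = 265426938807/49684051 - 44145/13121 = 3480473561655252/651904433171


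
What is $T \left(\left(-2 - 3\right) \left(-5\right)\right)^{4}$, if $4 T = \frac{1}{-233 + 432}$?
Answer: $\frac{390625}{796} \approx 490.73$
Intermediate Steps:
$T = \frac{1}{796}$ ($T = \frac{1}{4 \left(-233 + 432\right)} = \frac{1}{4 \cdot 199} = \frac{1}{4} \cdot \frac{1}{199} = \frac{1}{796} \approx 0.0012563$)
$T \left(\left(-2 - 3\right) \left(-5\right)\right)^{4} = \frac{\left(\left(-2 - 3\right) \left(-5\right)\right)^{4}}{796} = \frac{\left(\left(-5\right) \left(-5\right)\right)^{4}}{796} = \frac{25^{4}}{796} = \frac{1}{796} \cdot 390625 = \frac{390625}{796}$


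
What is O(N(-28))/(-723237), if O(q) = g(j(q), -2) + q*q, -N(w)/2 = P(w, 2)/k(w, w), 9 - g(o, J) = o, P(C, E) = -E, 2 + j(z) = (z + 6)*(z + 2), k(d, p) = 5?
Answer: 37/3616185 ≈ 1.0232e-5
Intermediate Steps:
j(z) = -2 + (2 + z)*(6 + z) (j(z) = -2 + (z + 6)*(z + 2) = -2 + (6 + z)*(2 + z) = -2 + (2 + z)*(6 + z))
g(o, J) = 9 - o
N(w) = 4/5 (N(w) = -2*(-1*2)/5 = -(-4)/5 = -2*(-2/5) = 4/5)
O(q) = -1 - 8*q (O(q) = (9 - (10 + q**2 + 8*q)) + q*q = (9 + (-10 - q**2 - 8*q)) + q**2 = (-1 - q**2 - 8*q) + q**2 = -1 - 8*q)
O(N(-28))/(-723237) = (-1 - 8*4/5)/(-723237) = (-1 - 32/5)*(-1/723237) = -37/5*(-1/723237) = 37/3616185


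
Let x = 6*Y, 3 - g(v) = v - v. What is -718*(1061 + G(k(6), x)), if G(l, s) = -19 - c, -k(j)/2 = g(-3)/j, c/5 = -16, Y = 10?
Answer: -805596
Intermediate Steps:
g(v) = 3 (g(v) = 3 - (v - v) = 3 - 1*0 = 3 + 0 = 3)
c = -80 (c = 5*(-16) = -80)
x = 60 (x = 6*10 = 60)
k(j) = -6/j
G(l, s) = 61 (G(l, s) = -19 - 1*(-80) = -19 + 80 = 61)
-718*(1061 + G(k(6), x)) = -718*(1061 + 61) = -718*1122 = -805596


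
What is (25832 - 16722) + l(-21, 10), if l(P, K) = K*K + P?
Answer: 9189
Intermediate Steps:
l(P, K) = P + K² (l(P, K) = K² + P = P + K²)
(25832 - 16722) + l(-21, 10) = (25832 - 16722) + (-21 + 10²) = 9110 + (-21 + 100) = 9110 + 79 = 9189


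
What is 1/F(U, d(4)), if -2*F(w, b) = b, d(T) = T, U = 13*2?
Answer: -½ ≈ -0.50000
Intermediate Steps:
U = 26
F(w, b) = -b/2
1/F(U, d(4)) = 1/(-½*4) = 1/(-2) = -½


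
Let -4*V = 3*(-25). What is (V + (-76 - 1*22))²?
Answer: 100489/16 ≈ 6280.6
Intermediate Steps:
V = 75/4 (V = -3*(-25)/4 = -¼*(-75) = 75/4 ≈ 18.750)
(V + (-76 - 1*22))² = (75/4 + (-76 - 1*22))² = (75/4 + (-76 - 22))² = (75/4 - 98)² = (-317/4)² = 100489/16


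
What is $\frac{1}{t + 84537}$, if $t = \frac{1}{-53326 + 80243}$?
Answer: $\frac{26917}{2275482430} \approx 1.1829 \cdot 10^{-5}$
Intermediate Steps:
$t = \frac{1}{26917} \approx 3.7151 \cdot 10^{-5}$
$\frac{1}{t + 84537} = \frac{1}{\frac{1}{26917} + 84537} = \frac{1}{\frac{2275482430}{26917}} = \frac{26917}{2275482430}$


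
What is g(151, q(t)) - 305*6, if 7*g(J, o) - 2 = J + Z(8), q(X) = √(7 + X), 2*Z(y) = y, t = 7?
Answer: -12653/7 ≈ -1807.6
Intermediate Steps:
Z(y) = y/2
g(J, o) = 6/7 + J/7 (g(J, o) = 2/7 + (J + (½)*8)/7 = 2/7 + (J + 4)/7 = 2/7 + (4 + J)/7 = 2/7 + (4/7 + J/7) = 6/7 + J/7)
g(151, q(t)) - 305*6 = (6/7 + (⅐)*151) - 305*6 = (6/7 + 151/7) - 1*1830 = 157/7 - 1830 = -12653/7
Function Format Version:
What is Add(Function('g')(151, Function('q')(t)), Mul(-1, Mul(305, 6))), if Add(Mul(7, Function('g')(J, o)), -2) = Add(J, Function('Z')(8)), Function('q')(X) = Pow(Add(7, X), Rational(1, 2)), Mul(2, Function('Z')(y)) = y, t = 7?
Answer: Rational(-12653, 7) ≈ -1807.6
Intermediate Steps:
Function('Z')(y) = Mul(Rational(1, 2), y)
Function('g')(J, o) = Add(Rational(6, 7), Mul(Rational(1, 7), J)) (Function('g')(J, o) = Add(Rational(2, 7), Mul(Rational(1, 7), Add(J, Mul(Rational(1, 2), 8)))) = Add(Rational(2, 7), Mul(Rational(1, 7), Add(J, 4))) = Add(Rational(2, 7), Mul(Rational(1, 7), Add(4, J))) = Add(Rational(2, 7), Add(Rational(4, 7), Mul(Rational(1, 7), J))) = Add(Rational(6, 7), Mul(Rational(1, 7), J)))
Add(Function('g')(151, Function('q')(t)), Mul(-1, Mul(305, 6))) = Add(Add(Rational(6, 7), Mul(Rational(1, 7), 151)), Mul(-1, Mul(305, 6))) = Add(Add(Rational(6, 7), Rational(151, 7)), Mul(-1, 1830)) = Add(Rational(157, 7), -1830) = Rational(-12653, 7)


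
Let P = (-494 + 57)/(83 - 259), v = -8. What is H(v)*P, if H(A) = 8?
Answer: 437/22 ≈ 19.864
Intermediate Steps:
P = 437/176 (P = -437/(-176) = -437*(-1/176) = 437/176 ≈ 2.4830)
H(v)*P = 8*(437/176) = 437/22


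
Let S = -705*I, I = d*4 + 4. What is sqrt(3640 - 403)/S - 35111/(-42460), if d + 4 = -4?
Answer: 35111/42460 + sqrt(3237)/19740 ≈ 0.82980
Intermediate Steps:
d = -8 (d = -4 - 4 = -8)
I = -28 (I = -8*4 + 4 = -32 + 4 = -28)
S = 19740 (S = -705*(-28) = 19740)
sqrt(3640 - 403)/S - 35111/(-42460) = sqrt(3640 - 403)/19740 - 35111/(-42460) = sqrt(3237)*(1/19740) - 35111*(-1/42460) = sqrt(3237)/19740 + 35111/42460 = 35111/42460 + sqrt(3237)/19740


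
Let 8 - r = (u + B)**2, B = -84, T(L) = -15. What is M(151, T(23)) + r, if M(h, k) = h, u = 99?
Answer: -66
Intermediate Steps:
r = -217 (r = 8 - (99 - 84)**2 = 8 - 1*15**2 = 8 - 1*225 = 8 - 225 = -217)
M(151, T(23)) + r = 151 - 217 = -66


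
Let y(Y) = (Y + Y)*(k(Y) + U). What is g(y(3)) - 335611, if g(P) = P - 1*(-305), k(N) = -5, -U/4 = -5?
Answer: -335216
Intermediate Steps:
U = 20 (U = -4*(-5) = 20)
y(Y) = 30*Y (y(Y) = (Y + Y)*(-5 + 20) = (2*Y)*15 = 30*Y)
g(P) = 305 + P (g(P) = P + 305 = 305 + P)
g(y(3)) - 335611 = (305 + 30*3) - 335611 = (305 + 90) - 335611 = 395 - 335611 = -335216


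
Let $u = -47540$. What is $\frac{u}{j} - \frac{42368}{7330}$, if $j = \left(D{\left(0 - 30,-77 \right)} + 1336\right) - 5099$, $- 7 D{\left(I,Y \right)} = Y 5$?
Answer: $\frac{23920957}{3397455} \approx 7.0408$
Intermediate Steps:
$D{\left(I,Y \right)} = - \frac{5 Y}{7}$ ($D{\left(I,Y \right)} = - \frac{Y 5}{7} = - \frac{5 Y}{7}$)
$j = -3708$ ($j = \left(\left(- \frac{5}{7}\right) \left(-77\right) + 1336\right) - 5099 = \left(55 + 1336\right) - 5099 = 1391 - 5099 = -3708$)
$\frac{u}{j} - \frac{42368}{7330} = - \frac{47540}{-3708} - \frac{42368}{7330} = \left(-47540\right) \left(- \frac{1}{3708}\right) - \frac{21184}{3665} = \frac{11885}{927} - \frac{21184}{3665} = \frac{23920957}{3397455}$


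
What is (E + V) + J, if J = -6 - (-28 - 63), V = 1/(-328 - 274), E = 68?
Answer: 92105/602 ≈ 153.00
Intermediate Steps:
V = -1/602 (V = 1/(-602) = -1/602 ≈ -0.0016611)
J = 85 (J = -6 - 1*(-91) = -6 + 91 = 85)
(E + V) + J = (68 - 1/602) + 85 = 40935/602 + 85 = 92105/602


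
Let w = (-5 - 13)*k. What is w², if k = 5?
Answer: 8100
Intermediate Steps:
w = -90 (w = (-5 - 13)*5 = -18*5 = -90)
w² = (-90)² = 8100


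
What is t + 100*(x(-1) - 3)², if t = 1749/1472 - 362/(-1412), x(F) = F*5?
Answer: 3326293013/519616 ≈ 6401.4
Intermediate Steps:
x(F) = 5*F
t = 750613/519616 (t = 1749*(1/1472) - 362*(-1/1412) = 1749/1472 + 181/706 = 750613/519616 ≈ 1.4446)
t + 100*(x(-1) - 3)² = 750613/519616 + 100*(5*(-1) - 3)² = 750613/519616 + 100*(-5 - 3)² = 750613/519616 + 100*(-8)² = 750613/519616 + 100*64 = 750613/519616 + 6400 = 3326293013/519616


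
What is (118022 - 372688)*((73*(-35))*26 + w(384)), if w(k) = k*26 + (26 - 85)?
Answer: 14389902330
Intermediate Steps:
w(k) = -59 + 26*k (w(k) = 26*k - 59 = -59 + 26*k)
(118022 - 372688)*((73*(-35))*26 + w(384)) = (118022 - 372688)*((73*(-35))*26 + (-59 + 26*384)) = -254666*(-2555*26 + (-59 + 9984)) = -254666*(-66430 + 9925) = -254666*(-56505) = 14389902330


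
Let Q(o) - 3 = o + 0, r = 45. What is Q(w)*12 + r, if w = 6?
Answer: 153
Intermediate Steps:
Q(o) = 3 + o (Q(o) = 3 + (o + 0) = 3 + o)
Q(w)*12 + r = (3 + 6)*12 + 45 = 9*12 + 45 = 108 + 45 = 153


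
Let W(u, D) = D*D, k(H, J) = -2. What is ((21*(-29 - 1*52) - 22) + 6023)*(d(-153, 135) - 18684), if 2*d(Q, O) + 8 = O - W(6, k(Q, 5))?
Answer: -80076750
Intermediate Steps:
W(u, D) = D²
d(Q, O) = -6 + O/2 (d(Q, O) = -4 + (O - 1*(-2)²)/2 = -4 + (O - 1*4)/2 = -4 + (O - 4)/2 = -4 + (-4 + O)/2 = -4 + (-2 + O/2) = -6 + O/2)
((21*(-29 - 1*52) - 22) + 6023)*(d(-153, 135) - 18684) = ((21*(-29 - 1*52) - 22) + 6023)*((-6 + (½)*135) - 18684) = ((21*(-29 - 52) - 22) + 6023)*((-6 + 135/2) - 18684) = ((21*(-81) - 22) + 6023)*(123/2 - 18684) = ((-1701 - 22) + 6023)*(-37245/2) = (-1723 + 6023)*(-37245/2) = 4300*(-37245/2) = -80076750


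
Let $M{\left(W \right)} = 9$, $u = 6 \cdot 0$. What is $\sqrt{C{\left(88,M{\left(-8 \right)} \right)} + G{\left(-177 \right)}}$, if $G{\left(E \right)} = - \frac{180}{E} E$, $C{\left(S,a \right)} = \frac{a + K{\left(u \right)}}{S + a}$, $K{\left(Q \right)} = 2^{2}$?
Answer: $\frac{i \sqrt{1692359}}{97} \approx 13.411 i$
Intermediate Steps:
$u = 0$
$K{\left(Q \right)} = 4$
$C{\left(S,a \right)} = \frac{4 + a}{S + a}$ ($C{\left(S,a \right)} = \frac{a + 4}{S + a} = \frac{4 + a}{S + a}$)
$G{\left(E \right)} = -180$
$\sqrt{C{\left(88,M{\left(-8 \right)} \right)} + G{\left(-177 \right)}} = \sqrt{\frac{4 + 9}{88 + 9} - 180} = \sqrt{\frac{1}{97} \cdot 13 - 180} = \sqrt{\frac{13}{97} - 180} = \sqrt{- \frac{17447}{97}} = \frac{i \sqrt{1692359}}{97}$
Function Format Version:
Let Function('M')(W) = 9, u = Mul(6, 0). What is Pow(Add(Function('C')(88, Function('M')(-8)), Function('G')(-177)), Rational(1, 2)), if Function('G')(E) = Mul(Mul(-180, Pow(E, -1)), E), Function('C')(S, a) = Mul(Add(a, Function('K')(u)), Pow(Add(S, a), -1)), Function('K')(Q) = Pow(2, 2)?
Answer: Mul(Rational(1, 97), I, Pow(1692359, Rational(1, 2))) ≈ Mul(13.411, I)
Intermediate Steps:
u = 0
Function('K')(Q) = 4
Function('C')(S, a) = Mul(Pow(Add(S, a), -1), Add(4, a)) (Function('C')(S, a) = Mul(Add(a, 4), Pow(Add(S, a), -1)) = Mul(Add(4, a), Pow(Add(S, a), -1)) = Mul(Pow(Add(S, a), -1), Add(4, a)))
Function('G')(E) = -180
Pow(Add(Function('C')(88, Function('M')(-8)), Function('G')(-177)), Rational(1, 2)) = Pow(Add(Mul(Pow(Add(88, 9), -1), Add(4, 9)), -180), Rational(1, 2)) = Pow(Add(Mul(Pow(97, -1), 13), -180), Rational(1, 2)) = Pow(Add(Mul(Rational(1, 97), 13), -180), Rational(1, 2)) = Pow(Add(Rational(13, 97), -180), Rational(1, 2)) = Pow(Rational(-17447, 97), Rational(1, 2)) = Mul(Rational(1, 97), I, Pow(1692359, Rational(1, 2)))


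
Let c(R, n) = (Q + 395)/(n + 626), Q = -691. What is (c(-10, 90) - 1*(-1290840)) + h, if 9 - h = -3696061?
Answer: 892656816/179 ≈ 4.9869e+6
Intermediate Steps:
h = 3696070 (h = 9 - 1*(-3696061) = 9 + 3696061 = 3696070)
c(R, n) = -296/(626 + n) (c(R, n) = (-691 + 395)/(n + 626) = -296/(626 + n))
(c(-10, 90) - 1*(-1290840)) + h = (-296/(626 + 90) - 1*(-1290840)) + 3696070 = (-296/716 + 1290840) + 3696070 = (-296*1/716 + 1290840) + 3696070 = (-74/179 + 1290840) + 3696070 = 231060286/179 + 3696070 = 892656816/179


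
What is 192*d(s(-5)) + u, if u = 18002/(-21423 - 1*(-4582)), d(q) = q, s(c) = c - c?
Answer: -18002/16841 ≈ -1.0689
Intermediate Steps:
s(c) = 0
u = -18002/16841 (u = 18002/(-21423 + 4582) = 18002/(-16841) = 18002*(-1/16841) = -18002/16841 ≈ -1.0689)
192*d(s(-5)) + u = 192*0 - 18002/16841 = 0 - 18002/16841 = -18002/16841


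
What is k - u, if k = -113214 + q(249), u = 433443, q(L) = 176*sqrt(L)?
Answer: -546657 + 176*sqrt(249) ≈ -5.4388e+5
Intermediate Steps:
k = -113214 + 176*sqrt(249) ≈ -1.1044e+5
k - u = (-113214 + 176*sqrt(249)) - 1*433443 = (-113214 + 176*sqrt(249)) - 433443 = -546657 + 176*sqrt(249)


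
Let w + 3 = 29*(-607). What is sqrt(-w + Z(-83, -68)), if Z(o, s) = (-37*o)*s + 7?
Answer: I*sqrt(191215) ≈ 437.28*I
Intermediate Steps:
Z(o, s) = 7 - 37*o*s (Z(o, s) = -37*o*s + 7 = 7 - 37*o*s)
w = -17606 (w = -3 + 29*(-607) = -3 - 17603 = -17606)
sqrt(-w + Z(-83, -68)) = sqrt(-1*(-17606) + (7 - 37*(-83)*(-68))) = sqrt(17606 + (7 - 208828)) = sqrt(17606 - 208821) = sqrt(-191215) = I*sqrt(191215)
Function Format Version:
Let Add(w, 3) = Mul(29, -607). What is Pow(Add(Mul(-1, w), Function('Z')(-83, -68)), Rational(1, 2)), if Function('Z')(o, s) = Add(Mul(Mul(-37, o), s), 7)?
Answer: Mul(I, Pow(191215, Rational(1, 2))) ≈ Mul(437.28, I)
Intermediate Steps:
Function('Z')(o, s) = Add(7, Mul(-37, o, s)) (Function('Z')(o, s) = Add(Mul(-37, o, s), 7) = Add(7, Mul(-37, o, s)))
w = -17606 (w = Add(-3, Mul(29, -607)) = Add(-3, -17603) = -17606)
Pow(Add(Mul(-1, w), Function('Z')(-83, -68)), Rational(1, 2)) = Pow(Add(Mul(-1, -17606), Add(7, Mul(-37, -83, -68))), Rational(1, 2)) = Pow(Add(17606, Add(7, -208828)), Rational(1, 2)) = Pow(Add(17606, -208821), Rational(1, 2)) = Pow(-191215, Rational(1, 2)) = Mul(I, Pow(191215, Rational(1, 2)))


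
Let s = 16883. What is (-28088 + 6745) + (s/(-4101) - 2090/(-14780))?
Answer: -129389952319/6061278 ≈ -21347.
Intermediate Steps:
(-28088 + 6745) + (s/(-4101) - 2090/(-14780)) = (-28088 + 6745) + (16883/(-4101) - 2090/(-14780)) = -21343 + (16883*(-1/4101) - 2090*(-1/14780)) = -21343 + (-16883/4101 + 209/1478) = -21343 - 24095965/6061278 = -129389952319/6061278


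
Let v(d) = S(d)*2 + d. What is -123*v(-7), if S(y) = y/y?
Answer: 615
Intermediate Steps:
S(y) = 1
v(d) = 2 + d (v(d) = 1*2 + d = 2 + d)
-123*v(-7) = -123*(2 - 7) = -123*(-5) = 615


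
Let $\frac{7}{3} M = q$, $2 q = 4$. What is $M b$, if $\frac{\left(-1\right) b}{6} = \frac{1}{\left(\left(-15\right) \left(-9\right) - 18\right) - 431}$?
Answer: $\frac{18}{1099} \approx 0.016379$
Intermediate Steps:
$q = 2$ ($q = \frac{1}{2} \cdot 4 = 2$)
$M = \frac{6}{7}$ ($M = \frac{3}{7} \cdot 2 = \frac{6}{7} \approx 0.85714$)
$b = \frac{3}{157}$ ($b = - \frac{6}{\left(\left(-15\right) \left(-9\right) - 18\right) - 431} = - \frac{6}{\left(135 - 18\right) - 431} = - \frac{6}{117 - 431} = - \frac{6}{-314} = \left(-6\right) \left(- \frac{1}{314}\right) = \frac{3}{157} \approx 0.019108$)
$M b = \frac{6}{7} \cdot \frac{3}{157} = \frac{18}{1099}$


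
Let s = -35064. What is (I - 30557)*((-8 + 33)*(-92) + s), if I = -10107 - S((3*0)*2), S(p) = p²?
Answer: 1519369696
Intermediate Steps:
I = -10107 (I = -10107 - ((3*0)*2)² = -10107 - (0*2)² = -10107 - 1*0² = -10107 - 1*0 = -10107 + 0 = -10107)
(I - 30557)*((-8 + 33)*(-92) + s) = (-10107 - 30557)*((-8 + 33)*(-92) - 35064) = -40664*(25*(-92) - 35064) = -40664*(-2300 - 35064) = -40664*(-37364) = 1519369696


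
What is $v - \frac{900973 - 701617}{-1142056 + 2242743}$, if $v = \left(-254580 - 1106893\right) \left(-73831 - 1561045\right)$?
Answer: $\frac{2449952637341323720}{1100687} \approx 2.2258 \cdot 10^{12}$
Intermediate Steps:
$v = 2225839532348$ ($v = \left(-1361473\right) \left(-1634876\right) = 2225839532348$)
$v - \frac{900973 - 701617}{-1142056 + 2242743} = 2225839532348 - \frac{900973 - 701617}{-1142056 + 2242743} = 2225839532348 - \frac{900973 - 701617}{1100687} = 2225839532348 - \left(900973 - 701617\right) \frac{1}{1100687} = 2225839532348 - 199356 \cdot \frac{1}{1100687} = 2225839532348 - \frac{199356}{1100687} = \frac{2449952637341323720}{1100687}$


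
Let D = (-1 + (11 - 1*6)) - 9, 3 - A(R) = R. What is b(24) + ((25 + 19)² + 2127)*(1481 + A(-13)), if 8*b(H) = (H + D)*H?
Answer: 6082368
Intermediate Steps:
A(R) = 3 - R
D = -5 (D = (-1 + (11 - 6)) - 9 = (-1 + 5) - 9 = 4 - 9 = -5)
b(H) = H*(-5 + H)/8 (b(H) = ((H - 5)*H)/8 = ((-5 + H)*H)/8 = (H*(-5 + H))/8 = H*(-5 + H)/8)
b(24) + ((25 + 19)² + 2127)*(1481 + A(-13)) = (⅛)*24*(-5 + 24) + ((25 + 19)² + 2127)*(1481 + (3 - 1*(-13))) = (⅛)*24*19 + (44² + 2127)*(1481 + (3 + 13)) = 57 + (1936 + 2127)*(1481 + 16) = 57 + 4063*1497 = 57 + 6082311 = 6082368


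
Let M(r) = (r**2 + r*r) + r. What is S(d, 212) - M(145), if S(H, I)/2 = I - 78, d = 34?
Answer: -41927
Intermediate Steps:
S(H, I) = -156 + 2*I (S(H, I) = 2*(I - 78) = 2*(-78 + I) = -156 + 2*I)
M(r) = r + 2*r**2 (M(r) = (r**2 + r**2) + r = 2*r**2 + r = r + 2*r**2)
S(d, 212) - M(145) = (-156 + 2*212) - 145*(1 + 2*145) = (-156 + 424) - 145*(1 + 290) = 268 - 145*291 = 268 - 1*42195 = 268 - 42195 = -41927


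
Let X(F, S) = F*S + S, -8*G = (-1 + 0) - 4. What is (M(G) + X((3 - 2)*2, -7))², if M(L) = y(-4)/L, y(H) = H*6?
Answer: 88209/25 ≈ 3528.4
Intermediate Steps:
G = 5/8 (G = -((-1 + 0) - 4)/8 = -(-1 - 4)/8 = -⅛*(-5) = 5/8 ≈ 0.62500)
y(H) = 6*H
M(L) = -24/L (M(L) = (6*(-4))/L = -24/L)
X(F, S) = S + F*S
(M(G) + X((3 - 2)*2, -7))² = (-24/5/8 - 7*(1 + (3 - 2)*2))² = (-24*8/5 - 7*(1 + 1*2))² = (-192/5 - 7*(1 + 2))² = (-192/5 - 7*3)² = (-192/5 - 21)² = (-297/5)² = 88209/25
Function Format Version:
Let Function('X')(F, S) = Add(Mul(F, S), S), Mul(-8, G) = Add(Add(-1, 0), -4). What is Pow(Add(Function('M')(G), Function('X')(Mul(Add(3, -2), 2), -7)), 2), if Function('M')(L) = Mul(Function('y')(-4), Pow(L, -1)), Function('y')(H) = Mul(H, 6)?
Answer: Rational(88209, 25) ≈ 3528.4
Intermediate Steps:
G = Rational(5, 8) (G = Mul(Rational(-1, 8), Add(Add(-1, 0), -4)) = Mul(Rational(-1, 8), Add(-1, -4)) = Mul(Rational(-1, 8), -5) = Rational(5, 8) ≈ 0.62500)
Function('y')(H) = Mul(6, H)
Function('M')(L) = Mul(-24, Pow(L, -1)) (Function('M')(L) = Mul(Mul(6, -4), Pow(L, -1)) = Mul(-24, Pow(L, -1)))
Function('X')(F, S) = Add(S, Mul(F, S))
Pow(Add(Function('M')(G), Function('X')(Mul(Add(3, -2), 2), -7)), 2) = Pow(Add(Mul(-24, Pow(Rational(5, 8), -1)), Mul(-7, Add(1, Mul(Add(3, -2), 2)))), 2) = Pow(Add(Mul(-24, Rational(8, 5)), Mul(-7, Add(1, Mul(1, 2)))), 2) = Pow(Add(Rational(-192, 5), Mul(-7, Add(1, 2))), 2) = Pow(Add(Rational(-192, 5), Mul(-7, 3)), 2) = Pow(Add(Rational(-192, 5), -21), 2) = Pow(Rational(-297, 5), 2) = Rational(88209, 25)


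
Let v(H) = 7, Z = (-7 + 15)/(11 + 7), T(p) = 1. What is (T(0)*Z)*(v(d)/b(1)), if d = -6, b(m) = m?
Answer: 28/9 ≈ 3.1111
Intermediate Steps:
Z = 4/9 (Z = 8/18 = 8*(1/18) = 4/9 ≈ 0.44444)
(T(0)*Z)*(v(d)/b(1)) = (1*(4/9))*(7/1) = 4*(7*1)/9 = (4/9)*7 = 28/9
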